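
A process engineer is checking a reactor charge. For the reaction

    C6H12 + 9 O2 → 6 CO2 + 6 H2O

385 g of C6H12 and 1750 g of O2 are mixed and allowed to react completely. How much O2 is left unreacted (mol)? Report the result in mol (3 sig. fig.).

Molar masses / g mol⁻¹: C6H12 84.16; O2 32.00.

13.5 mol

n(C6H12) = 385.0 / 84.16 = 4.575 mol
n(O2) = 1750 / 32.00 = 54.69 mol
n/ν → C6H12: 4.575, O2: 6.077; C6H12 is limiting.
O2 consumed = (9/1) × 4.575 = 41.18 mol
O2 remaining = 54.69 − 41.18 = 13.51 mol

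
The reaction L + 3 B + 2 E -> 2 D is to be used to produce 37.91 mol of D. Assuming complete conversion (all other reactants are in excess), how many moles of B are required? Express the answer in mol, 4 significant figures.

n(D) = 37.91 mol
n(B) = (3/2) × 37.91 = 56.87 mol

56.87 mol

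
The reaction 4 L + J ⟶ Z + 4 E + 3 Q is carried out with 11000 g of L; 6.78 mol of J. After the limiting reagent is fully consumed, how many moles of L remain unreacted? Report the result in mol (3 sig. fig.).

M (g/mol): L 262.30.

n(L) = 11000 / 262.30 = 41.94 mol
n(J) = 6.780 mol
n/ν for L = 41.94/4 = 10.49
n/ν for J = 6.780/1 = 6.780
Smallest n/ν is J → limiting reagent.
L consumed = (4/1) × 6.780 = 27.12 mol
L remaining = 41.94 − 27.12 = 14.82 mol

14.8 mol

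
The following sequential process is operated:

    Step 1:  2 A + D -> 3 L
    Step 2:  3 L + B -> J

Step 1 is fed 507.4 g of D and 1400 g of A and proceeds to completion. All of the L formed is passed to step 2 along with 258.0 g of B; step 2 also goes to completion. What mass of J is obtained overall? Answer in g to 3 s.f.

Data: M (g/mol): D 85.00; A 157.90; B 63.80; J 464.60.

1880 g

Step 1:
n(D) = 507.4 / 85.00 = 5.969 mol
n(A) = 1400 / 157.90 = 8.866 mol
n/ν → D: 5.969, A: 4.433; A is limiting.
n(L) produced = (3/2) × 8.866 = 13.30 mol
Step 2:
n(L) available = 13.30 mol
n(B) = 258.0 / 63.80 = 4.044 mol
n/ν → L: 4.433, B: 4.044; B is limiting.
n(J) = (1/1) × 4.044 = 4.044 mol
mass = 4.044 × 464.60 = 1879 g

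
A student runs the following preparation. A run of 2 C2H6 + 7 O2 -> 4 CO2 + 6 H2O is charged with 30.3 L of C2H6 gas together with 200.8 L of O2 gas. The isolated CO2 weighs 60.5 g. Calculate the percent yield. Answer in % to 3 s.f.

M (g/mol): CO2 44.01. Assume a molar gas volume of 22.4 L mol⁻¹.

50.8 %

n(C2H6) = 30.30 / 22.4 = 1.353 mol
n(O2) = 200.8 / 22.4 = 8.964 mol
n/ν for C2H6 = 1.353/2 = 0.6765
n/ν for O2 = 8.964/7 = 1.281
Smallest n/ν is C2H6 → limiting reagent.
theoretical n(CO2) = (4/2) × 1.353 = 2.706 mol → 119.1 g
% yield = 60.5 / 119.1 × 100 = 50.80 %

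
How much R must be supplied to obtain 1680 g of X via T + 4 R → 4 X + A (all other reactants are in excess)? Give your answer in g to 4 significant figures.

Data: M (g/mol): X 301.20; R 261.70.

n(X) = 1680 / 301.20 = 5.578 mol
n(R) = (4/4) × 5.578 = 5.578 mol
mass = 5.578 × 261.70 = 1460 g

1460 g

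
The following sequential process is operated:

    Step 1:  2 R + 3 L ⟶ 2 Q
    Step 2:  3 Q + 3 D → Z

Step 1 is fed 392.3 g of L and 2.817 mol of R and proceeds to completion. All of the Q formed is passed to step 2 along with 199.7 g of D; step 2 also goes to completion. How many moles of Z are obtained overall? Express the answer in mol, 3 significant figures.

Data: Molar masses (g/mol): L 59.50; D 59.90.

0.939 mol

Step 1:
n(L) = 392.3 / 59.50 = 6.593 mol
n(R) = 2.817 mol
n/ν for L = 6.593/3 = 2.198
n/ν for R = 2.817/2 = 1.409
Smallest n/ν is R → limiting reagent.
n(Q) produced = (2/2) × 2.817 = 2.817 mol
Step 2:
n(Q) available = 2.817 mol
n(D) = 199.7 / 59.90 = 3.334 mol
n/ν for Q = 2.817/3 = 0.9390
n/ν for D = 3.334/3 = 1.111
Smallest n/ν is Q → limiting reagent.
n(Z) = (1/3) × 2.817 = 0.9390 mol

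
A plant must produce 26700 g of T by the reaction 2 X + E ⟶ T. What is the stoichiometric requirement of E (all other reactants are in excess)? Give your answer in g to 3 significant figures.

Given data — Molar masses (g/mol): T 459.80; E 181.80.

n(T) = 26700 / 459.80 = 58.07 mol
n(E) = (1/1) × 58.07 = 58.07 mol
mass = 58.07 × 181.80 = 10560 g

10600 g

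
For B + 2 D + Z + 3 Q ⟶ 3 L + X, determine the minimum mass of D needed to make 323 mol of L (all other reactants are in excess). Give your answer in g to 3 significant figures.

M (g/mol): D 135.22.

n(L) = 323.0 mol
n(D) = (2/3) × 323.0 = 215.3 mol
mass = 215.3 × 135.22 = 29110 g

29100 g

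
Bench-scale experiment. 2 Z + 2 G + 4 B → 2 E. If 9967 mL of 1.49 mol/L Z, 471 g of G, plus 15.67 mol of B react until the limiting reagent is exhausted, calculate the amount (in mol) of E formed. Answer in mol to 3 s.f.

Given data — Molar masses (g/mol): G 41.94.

7.84 mol

n(Z) = 1.49 × 9967/1000 = 14.85 mol
n(G) = 471.0 / 41.94 = 11.23 mol
n(B) = 15.67 mol
n/ν → Z: 7.425, G: 5.615, B: 3.918; B is limiting.
n(E) = (2/4) × 15.67 = 7.835 mol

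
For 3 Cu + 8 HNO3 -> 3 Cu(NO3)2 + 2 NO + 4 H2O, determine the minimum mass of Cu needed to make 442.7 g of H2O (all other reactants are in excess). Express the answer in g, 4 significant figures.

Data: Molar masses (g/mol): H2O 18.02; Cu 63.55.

n(H2O) = 442.7 / 18.02 = 24.57 mol
n(Cu) = (3/4) × 24.57 = 18.43 mol
mass = 18.43 × 63.55 = 1171 g

1171 g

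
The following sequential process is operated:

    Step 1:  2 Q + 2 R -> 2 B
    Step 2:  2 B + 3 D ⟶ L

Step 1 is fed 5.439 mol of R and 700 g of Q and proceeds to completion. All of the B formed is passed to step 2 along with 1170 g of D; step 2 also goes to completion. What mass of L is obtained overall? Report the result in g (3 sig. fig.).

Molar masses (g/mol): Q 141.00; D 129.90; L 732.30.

Step 1:
n(R) = 5.439 mol
n(Q) = 700.0 / 141.00 = 4.965 mol
n/ν for R = 5.439/2 = 2.720
n/ν for Q = 4.965/2 = 2.483
Smallest n/ν is Q → limiting reagent.
n(B) produced = (2/2) × 4.965 = 4.965 mol
Step 2:
n(B) available = 4.965 mol
n(D) = 1170 / 129.90 = 9.007 mol
n/ν for B = 4.965/2 = 2.483
n/ν for D = 9.007/3 = 3.002
Smallest n/ν is B → limiting reagent.
n(L) = (1/2) × 4.965 = 2.483 mol
mass = 2.483 × 732.30 = 1818 g

1820 g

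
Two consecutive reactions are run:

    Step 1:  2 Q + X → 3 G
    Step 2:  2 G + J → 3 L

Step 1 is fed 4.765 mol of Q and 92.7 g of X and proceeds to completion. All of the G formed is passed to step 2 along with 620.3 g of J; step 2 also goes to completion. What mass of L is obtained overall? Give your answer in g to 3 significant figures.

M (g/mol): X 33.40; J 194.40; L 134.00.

Step 1:
n(Q) = 4.765 mol
n(X) = 92.70 / 33.40 = 2.775 mol
n/ν for Q = 4.765/2 = 2.383
n/ν for X = 2.775/1 = 2.775
Smallest n/ν is Q → limiting reagent.
n(G) produced = (3/2) × 4.765 = 7.148 mol
Step 2:
n(G) available = 7.148 mol
n(J) = 620.3 / 194.40 = 3.191 mol
n/ν for G = 7.148/2 = 3.574
n/ν for J = 3.191/1 = 3.191
Smallest n/ν is J → limiting reagent.
n(L) = (3/1) × 3.191 = 9.573 mol
mass = 9.573 × 134.00 = 1283 g

1280 g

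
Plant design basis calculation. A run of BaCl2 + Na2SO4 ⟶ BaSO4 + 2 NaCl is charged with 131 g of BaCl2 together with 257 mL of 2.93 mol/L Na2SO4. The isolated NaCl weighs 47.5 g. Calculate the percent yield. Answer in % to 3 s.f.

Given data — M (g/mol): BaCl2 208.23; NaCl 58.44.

64.6 %

n(BaCl2) = 131.0 / 208.23 = 0.6291 mol
n(Na2SO4) = 2.93 × 257.0/1000 = 0.7530 mol
n/ν for BaCl2 = 0.6291/1 = 0.6291
n/ν for Na2SO4 = 0.7530/1 = 0.7530
Smallest n/ν is BaCl2 → limiting reagent.
theoretical n(NaCl) = (2/1) × 0.6291 = 1.258 mol → 73.52 g
% yield = 47.5 / 73.52 × 100 = 64.61 %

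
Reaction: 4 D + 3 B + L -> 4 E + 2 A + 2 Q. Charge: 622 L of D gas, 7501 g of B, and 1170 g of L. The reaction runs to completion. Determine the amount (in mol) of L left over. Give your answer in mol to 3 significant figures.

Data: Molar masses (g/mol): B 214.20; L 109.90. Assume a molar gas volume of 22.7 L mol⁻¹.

n(D) = 622.0 / 22.7 = 27.40 mol
n(B) = 7501 / 214.20 = 35.02 mol
n(L) = 1170 / 109.90 = 10.65 mol
n/ν for D = 27.40/4 = 6.850
n/ν for B = 35.02/3 = 11.67
n/ν for L = 10.65/1 = 10.65
Smallest n/ν is D → limiting reagent.
L consumed = (1/4) × 27.40 = 6.850 mol
L remaining = 10.65 − 6.850 = 3.800 mol

3.80 mol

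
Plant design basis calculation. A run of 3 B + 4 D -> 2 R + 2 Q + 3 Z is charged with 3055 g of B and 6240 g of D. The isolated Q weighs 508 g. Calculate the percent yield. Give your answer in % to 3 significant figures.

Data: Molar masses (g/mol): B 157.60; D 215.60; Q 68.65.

57.3 %

n(B) = 3055 / 157.60 = 19.38 mol
n(D) = 6240 / 215.60 = 28.94 mol
n/ν for B = 19.38/3 = 6.460
n/ν for D = 28.94/4 = 7.235
Smallest n/ν is B → limiting reagent.
theoretical n(Q) = (2/3) × 19.38 = 12.92 mol → 887.0 g
% yield = 508 / 887.0 × 100 = 57.27 %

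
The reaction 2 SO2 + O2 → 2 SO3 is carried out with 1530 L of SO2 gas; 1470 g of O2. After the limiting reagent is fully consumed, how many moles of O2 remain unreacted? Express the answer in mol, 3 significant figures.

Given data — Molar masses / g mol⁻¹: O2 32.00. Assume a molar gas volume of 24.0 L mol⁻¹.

14.1 mol

n(SO2) = 1530 / 24.0 = 63.75 mol
n(O2) = 1470 / 32.00 = 45.94 mol
n/ν for SO2 = 63.75/2 = 31.88
n/ν for O2 = 45.94/1 = 45.94
Smallest n/ν is SO2 → limiting reagent.
O2 consumed = (1/2) × 63.75 = 31.88 mol
O2 remaining = 45.94 − 31.88 = 14.06 mol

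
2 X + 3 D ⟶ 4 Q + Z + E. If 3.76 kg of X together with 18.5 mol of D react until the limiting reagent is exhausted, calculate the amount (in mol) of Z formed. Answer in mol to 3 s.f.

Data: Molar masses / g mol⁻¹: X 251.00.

6.17 mol

n(X) = 3.760×1000 / 251.00 = 14.98 mol
n(D) = 18.50 mol
n/ν for X = 14.98/2 = 7.490
n/ν for D = 18.50/3 = 6.167
Smallest n/ν is D → limiting reagent.
n(Z) = (1/3) × 18.50 = 6.167 mol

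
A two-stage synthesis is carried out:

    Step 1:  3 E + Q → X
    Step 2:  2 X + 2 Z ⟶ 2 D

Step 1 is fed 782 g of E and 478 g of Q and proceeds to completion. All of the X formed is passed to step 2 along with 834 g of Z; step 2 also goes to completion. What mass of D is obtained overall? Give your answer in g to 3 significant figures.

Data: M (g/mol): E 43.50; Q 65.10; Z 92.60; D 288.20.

Step 1:
n(E) = 782.0 / 43.50 = 17.98 mol
n(Q) = 478.0 / 65.10 = 7.343 mol
n/ν for E = 17.98/3 = 5.993
n/ν for Q = 7.343/1 = 7.343
Smallest n/ν is E → limiting reagent.
n(X) produced = (1/3) × 17.98 = 5.993 mol
Step 2:
n(X) available = 5.993 mol
n(Z) = 834.0 / 92.60 = 9.006 mol
n/ν for X = 5.993/2 = 2.997
n/ν for Z = 9.006/2 = 4.503
Smallest n/ν is X → limiting reagent.
n(D) = (2/2) × 5.993 = 5.993 mol
mass = 5.993 × 288.20 = 1727 g

1730 g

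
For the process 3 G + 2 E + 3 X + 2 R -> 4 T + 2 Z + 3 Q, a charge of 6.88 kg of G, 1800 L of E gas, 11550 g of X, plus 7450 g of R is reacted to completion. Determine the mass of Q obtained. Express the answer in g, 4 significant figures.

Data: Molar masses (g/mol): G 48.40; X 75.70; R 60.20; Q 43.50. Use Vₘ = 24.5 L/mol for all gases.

n(G) = 6.880×1000 / 48.40 = 142.1 mol
n(E) = 1800 / 24.5 = 73.47 mol
n(X) = 11550 / 75.70 = 152.6 mol
n(R) = 7450 / 60.20 = 123.8 mol
n/ν → G: 47.37, E: 36.74, X: 50.87, R: 61.90; E is limiting.
n(Q) = (3/2) × 73.47 = 110.2 mol
mass = 110.2 × 43.50 = 4794 g

4794 g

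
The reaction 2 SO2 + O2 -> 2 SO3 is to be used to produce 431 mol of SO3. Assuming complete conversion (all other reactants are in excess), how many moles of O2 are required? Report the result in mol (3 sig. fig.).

n(SO3) = 431.0 mol
n(O2) = (1/2) × 431.0 = 215.5 mol

216 mol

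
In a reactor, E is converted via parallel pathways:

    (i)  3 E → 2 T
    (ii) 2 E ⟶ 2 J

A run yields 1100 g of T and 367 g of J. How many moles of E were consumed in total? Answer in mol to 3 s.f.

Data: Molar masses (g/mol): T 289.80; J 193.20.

7.59 mol

n(T) = 1100 / 289.80 = 3.796 mol
n(J) = 367 / 193.20 = 1.900 mol
n(E) via (i) = (3/2)×3.796 = 5.694 mol
n(E) via (ii) = (2/2)×1.900 = 1.900 mol
total n(E) = 5.694 + 1.900 = 7.594 mol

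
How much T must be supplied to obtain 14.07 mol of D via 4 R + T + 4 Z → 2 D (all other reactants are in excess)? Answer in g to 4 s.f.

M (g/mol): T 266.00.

n(D) = 14.07 mol
n(T) = (1/2) × 14.07 = 7.035 mol
mass = 7.035 × 266.00 = 1871 g

1871 g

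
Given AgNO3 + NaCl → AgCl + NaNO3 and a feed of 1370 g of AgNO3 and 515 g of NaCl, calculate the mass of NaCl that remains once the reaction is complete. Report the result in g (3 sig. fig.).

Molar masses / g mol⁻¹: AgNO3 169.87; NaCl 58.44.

43.7 g

n(AgNO3) = 1370 / 169.87 = 8.065 mol
n(NaCl) = 515.0 / 58.44 = 8.812 mol
n/ν → AgNO3: 8.065, NaCl: 8.812; AgNO3 is limiting.
NaCl consumed = (1/1) × 8.065 = 8.065 mol
NaCl remaining = 8.812 − 8.065 = 0.7470 mol
mass = 0.7470 × 58.44 = 43.65 g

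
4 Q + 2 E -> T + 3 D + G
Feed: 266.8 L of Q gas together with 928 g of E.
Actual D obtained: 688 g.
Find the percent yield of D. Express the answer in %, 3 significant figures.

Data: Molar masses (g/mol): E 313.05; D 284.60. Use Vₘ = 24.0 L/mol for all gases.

54.4 %

n(Q) = 266.8 / 24.0 = 11.12 mol
n(E) = 928.0 / 313.05 = 2.964 mol
n/ν for Q = 11.12/4 = 2.780
n/ν for E = 2.964/2 = 1.482
Smallest n/ν is E → limiting reagent.
theoretical n(D) = (3/2) × 2.964 = 4.446 mol → 1265 g
% yield = 688 / 1265 × 100 = 54.39 %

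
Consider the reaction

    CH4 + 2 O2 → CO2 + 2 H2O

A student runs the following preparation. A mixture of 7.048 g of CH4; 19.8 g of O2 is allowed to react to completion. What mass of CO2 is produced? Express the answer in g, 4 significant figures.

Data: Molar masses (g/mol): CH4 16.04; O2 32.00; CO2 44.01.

n(CH4) = 7.048 / 16.04 = 0.4394 mol
n(O2) = 19.80 / 32.00 = 0.6188 mol
n/ν for CH4 = 0.4394/1 = 0.4394
n/ν for O2 = 0.6188/2 = 0.3094
Smallest n/ν is O2 → limiting reagent.
n(CO2) = (1/2) × 0.6188 = 0.3094 mol
mass = 0.3094 × 44.01 = 13.62 g

13.62 g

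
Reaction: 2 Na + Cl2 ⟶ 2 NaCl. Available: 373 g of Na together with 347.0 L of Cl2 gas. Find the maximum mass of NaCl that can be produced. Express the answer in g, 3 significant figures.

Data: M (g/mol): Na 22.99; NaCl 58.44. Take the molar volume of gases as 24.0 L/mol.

n(Na) = 373.0 / 22.99 = 16.22 mol
n(Cl2) = 347.0 / 24.0 = 14.46 mol
n/ν → Na: 8.110, Cl2: 14.46; Na is limiting.
n(NaCl) = (2/2) × 16.22 = 16.22 mol
mass = 16.22 × 58.44 = 947.9 g

948 g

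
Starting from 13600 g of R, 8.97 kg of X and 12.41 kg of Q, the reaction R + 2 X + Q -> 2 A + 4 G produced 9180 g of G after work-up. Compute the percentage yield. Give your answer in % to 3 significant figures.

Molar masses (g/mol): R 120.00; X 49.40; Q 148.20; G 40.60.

n(R) = 13600 / 120.00 = 113.3 mol
n(X) = 8.970×1000 / 49.40 = 181.6 mol
n(Q) = 12.41×1000 / 148.20 = 83.74 mol
n/ν for R = 113.3/1 = 113.3
n/ν for X = 181.6/2 = 90.80
n/ν for Q = 83.74/1 = 83.74
Smallest n/ν is Q → limiting reagent.
theoretical n(G) = (4/1) × 83.74 = 335.0 mol → 13600 g
% yield = 9180 / 13600 × 100 = 67.50 %

67.5 %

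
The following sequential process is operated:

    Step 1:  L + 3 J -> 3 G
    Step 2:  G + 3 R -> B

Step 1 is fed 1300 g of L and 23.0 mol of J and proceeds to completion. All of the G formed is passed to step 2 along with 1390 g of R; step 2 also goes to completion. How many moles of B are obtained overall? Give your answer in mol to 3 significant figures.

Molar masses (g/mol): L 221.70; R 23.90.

Step 1:
n(L) = 1300 / 221.70 = 5.864 mol
n(J) = 23.00 mol
n/ν for L = 5.864/1 = 5.864
n/ν for J = 23.00/3 = 7.667
Smallest n/ν is L → limiting reagent.
n(G) produced = (3/1) × 5.864 = 17.59 mol
Step 2:
n(G) available = 17.59 mol
n(R) = 1390 / 23.90 = 58.16 mol
n/ν for G = 17.59/1 = 17.59
n/ν for R = 58.16/3 = 19.39
Smallest n/ν is G → limiting reagent.
n(B) = (1/1) × 17.59 = 17.59 mol

17.6 mol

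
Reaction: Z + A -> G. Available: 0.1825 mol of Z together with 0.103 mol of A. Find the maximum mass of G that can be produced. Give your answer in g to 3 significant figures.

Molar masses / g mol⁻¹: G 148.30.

15.3 g

n(Z) = 0.1825 mol
n(A) = 0.1030 mol
n/ν for Z = 0.1825/1 = 0.1825
n/ν for A = 0.1030/1 = 0.1030
Smallest n/ν is A → limiting reagent.
n(G) = (1/1) × 0.1030 = 0.1030 mol
mass = 0.1030 × 148.30 = 15.27 g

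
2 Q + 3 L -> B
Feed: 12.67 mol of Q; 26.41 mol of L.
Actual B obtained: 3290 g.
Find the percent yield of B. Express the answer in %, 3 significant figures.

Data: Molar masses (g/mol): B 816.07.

63.6 %

n(Q) = 12.67 mol
n(L) = 26.41 mol
n/ν → Q: 6.335, L: 8.803; Q is limiting.
theoretical n(B) = (1/2) × 12.67 = 6.335 mol → 5170 g
% yield = 3290 / 5170 × 100 = 63.64 %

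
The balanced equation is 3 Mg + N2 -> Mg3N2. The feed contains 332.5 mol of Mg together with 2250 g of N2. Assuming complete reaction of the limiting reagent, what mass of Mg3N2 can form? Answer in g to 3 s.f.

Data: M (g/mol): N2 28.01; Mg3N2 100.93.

8110 g

n(Mg) = 332.5 mol
n(N2) = 2250 / 28.01 = 80.33 mol
n/ν for Mg = 332.5/3 = 110.8
n/ν for N2 = 80.33/1 = 80.33
Smallest n/ν is N2 → limiting reagent.
n(Mg3N2) = (1/1) × 80.33 = 80.33 mol
mass = 80.33 × 100.93 = 8108 g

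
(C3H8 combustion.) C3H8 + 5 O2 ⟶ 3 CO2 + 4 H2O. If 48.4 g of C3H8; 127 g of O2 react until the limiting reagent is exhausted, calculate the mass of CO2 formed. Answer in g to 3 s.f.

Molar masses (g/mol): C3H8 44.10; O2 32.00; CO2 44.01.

105 g

n(C3H8) = 48.40 / 44.10 = 1.098 mol
n(O2) = 127.0 / 32.00 = 3.969 mol
n/ν for C3H8 = 1.098/1 = 1.098
n/ν for O2 = 3.969/5 = 0.7938
Smallest n/ν is O2 → limiting reagent.
n(CO2) = (3/5) × 3.969 = 2.381 mol
mass = 2.381 × 44.01 = 104.8 g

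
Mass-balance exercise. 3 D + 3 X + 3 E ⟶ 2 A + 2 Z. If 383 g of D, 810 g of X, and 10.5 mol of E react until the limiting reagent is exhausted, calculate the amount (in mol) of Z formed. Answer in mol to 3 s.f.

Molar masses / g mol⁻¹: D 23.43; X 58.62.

7.00 mol

n(D) = 383.0 / 23.43 = 16.35 mol
n(X) = 810.0 / 58.62 = 13.82 mol
n(E) = 10.50 mol
n/ν for D = 16.35/3 = 5.450
n/ν for X = 13.82/3 = 4.607
n/ν for E = 10.50/3 = 3.500
Smallest n/ν is E → limiting reagent.
n(Z) = (2/3) × 10.50 = 7.000 mol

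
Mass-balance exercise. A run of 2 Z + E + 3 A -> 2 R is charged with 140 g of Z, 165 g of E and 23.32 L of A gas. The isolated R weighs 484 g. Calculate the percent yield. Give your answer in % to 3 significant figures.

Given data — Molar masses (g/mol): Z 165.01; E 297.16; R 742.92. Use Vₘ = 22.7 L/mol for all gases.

n(Z) = 140.0 / 165.01 = 0.8484 mol
n(E) = 165.0 / 297.16 = 0.5553 mol
n(A) = 23.32 / 22.7 = 1.027 mol
n/ν → Z: 0.4242, E: 0.5553, A: 0.3423; A is limiting.
theoretical n(R) = (2/3) × 1.027 = 0.6847 mol → 508.7 g
% yield = 484 / 508.7 × 100 = 95.14 %

95.1 %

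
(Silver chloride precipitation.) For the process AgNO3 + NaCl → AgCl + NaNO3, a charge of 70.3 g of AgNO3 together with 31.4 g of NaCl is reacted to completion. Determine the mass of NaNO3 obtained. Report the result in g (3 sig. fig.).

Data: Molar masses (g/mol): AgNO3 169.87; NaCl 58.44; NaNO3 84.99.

n(AgNO3) = 70.30 / 169.87 = 0.4138 mol
n(NaCl) = 31.40 / 58.44 = 0.5373 mol
n/ν → AgNO3: 0.4138, NaCl: 0.5373; AgNO3 is limiting.
n(NaNO3) = (1/1) × 0.4138 = 0.4138 mol
mass = 0.4138 × 84.99 = 35.17 g

35.2 g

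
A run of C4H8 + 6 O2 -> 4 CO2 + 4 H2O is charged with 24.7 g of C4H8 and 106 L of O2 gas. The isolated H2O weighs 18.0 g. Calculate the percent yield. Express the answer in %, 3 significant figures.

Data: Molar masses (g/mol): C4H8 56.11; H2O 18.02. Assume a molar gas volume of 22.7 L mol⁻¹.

56.7 %

n(C4H8) = 24.70 / 56.11 = 0.4402 mol
n(O2) = 106.0 / 22.7 = 4.670 mol
n/ν for C4H8 = 0.4402/1 = 0.4402
n/ν for O2 = 4.670/6 = 0.7783
Smallest n/ν is C4H8 → limiting reagent.
theoretical n(H2O) = (4/1) × 0.4402 = 1.761 mol → 31.73 g
% yield = 18.0 / 31.73 × 100 = 56.73 %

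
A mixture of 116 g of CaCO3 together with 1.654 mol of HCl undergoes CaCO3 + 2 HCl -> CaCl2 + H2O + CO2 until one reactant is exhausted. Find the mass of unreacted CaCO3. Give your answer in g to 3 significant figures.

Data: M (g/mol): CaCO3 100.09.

33.2 g

n(CaCO3) = 116.0 / 100.09 = 1.159 mol
n(HCl) = 1.654 mol
n/ν for CaCO3 = 1.159/1 = 1.159
n/ν for HCl = 1.654/2 = 0.8270
Smallest n/ν is HCl → limiting reagent.
CaCO3 consumed = (1/2) × 1.654 = 0.8270 mol
CaCO3 remaining = 1.159 − 0.8270 = 0.3320 mol
mass = 0.3320 × 100.09 = 33.23 g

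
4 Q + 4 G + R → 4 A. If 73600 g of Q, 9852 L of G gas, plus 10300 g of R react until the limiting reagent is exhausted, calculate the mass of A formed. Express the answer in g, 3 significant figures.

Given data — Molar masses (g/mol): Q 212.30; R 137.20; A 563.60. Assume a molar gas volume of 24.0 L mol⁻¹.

n(Q) = 73600 / 212.30 = 346.7 mol
n(G) = 9852 / 24.0 = 410.5 mol
n(R) = 10300 / 137.20 = 75.07 mol
n/ν → Q: 86.68, G: 102.6, R: 75.07; R is limiting.
n(A) = (4/1) × 75.07 = 300.3 mol
mass = 300.3 × 563.60 = 169200 g

169000 g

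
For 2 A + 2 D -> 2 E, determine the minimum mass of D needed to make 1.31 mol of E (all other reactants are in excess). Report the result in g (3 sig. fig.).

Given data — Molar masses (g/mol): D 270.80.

355 g

n(E) = 1.310 mol
n(D) = (2/2) × 1.310 = 1.310 mol
mass = 1.310 × 270.80 = 354.7 g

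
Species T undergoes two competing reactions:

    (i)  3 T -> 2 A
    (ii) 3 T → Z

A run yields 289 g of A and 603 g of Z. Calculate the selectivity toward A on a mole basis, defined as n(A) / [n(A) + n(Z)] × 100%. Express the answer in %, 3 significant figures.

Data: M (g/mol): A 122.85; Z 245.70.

48.9 %

n(A) = 289 / 122.85 = 2.352 mol
n(Z) = 603 / 245.70 = 2.454 mol
selectivity = 2.352/(2.352+2.454) × 100 = 48.94 %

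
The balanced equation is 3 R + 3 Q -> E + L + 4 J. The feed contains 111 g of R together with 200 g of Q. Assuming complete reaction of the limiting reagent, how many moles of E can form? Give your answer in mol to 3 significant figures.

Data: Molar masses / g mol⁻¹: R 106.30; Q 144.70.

0.348 mol

n(R) = 111.0 / 106.30 = 1.044 mol
n(Q) = 200.0 / 144.70 = 1.382 mol
n/ν for R = 1.044/3 = 0.3480
n/ν for Q = 1.382/3 = 0.4607
Smallest n/ν is R → limiting reagent.
n(E) = (1/3) × 1.044 = 0.3480 mol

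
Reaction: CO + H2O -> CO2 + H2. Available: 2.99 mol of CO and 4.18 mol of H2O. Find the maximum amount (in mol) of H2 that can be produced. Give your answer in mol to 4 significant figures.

n(CO) = 2.990 mol
n(H2O) = 4.180 mol
n/ν → CO: 2.990, H2O: 4.180; CO is limiting.
n(H2) = (1/1) × 2.990 = 2.990 mol

2.990 mol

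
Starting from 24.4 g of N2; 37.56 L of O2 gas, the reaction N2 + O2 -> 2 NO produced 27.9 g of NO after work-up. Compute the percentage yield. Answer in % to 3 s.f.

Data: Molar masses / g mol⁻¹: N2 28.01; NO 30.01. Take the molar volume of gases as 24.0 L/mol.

n(N2) = 24.40 / 28.01 = 0.8711 mol
n(O2) = 37.56 / 24.0 = 1.565 mol
n/ν for N2 = 0.8711/1 = 0.8711
n/ν for O2 = 1.565/1 = 1.565
Smallest n/ν is N2 → limiting reagent.
theoretical n(NO) = (2/1) × 0.8711 = 1.742 mol → 52.28 g
% yield = 27.9 / 52.28 × 100 = 53.37 %

53.4 %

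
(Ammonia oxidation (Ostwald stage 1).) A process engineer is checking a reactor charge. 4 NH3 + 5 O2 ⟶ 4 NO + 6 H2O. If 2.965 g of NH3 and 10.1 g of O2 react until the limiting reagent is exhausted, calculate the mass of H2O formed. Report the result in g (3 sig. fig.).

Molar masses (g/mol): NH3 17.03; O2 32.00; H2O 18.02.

4.71 g

n(NH3) = 2.965 / 17.03 = 0.1741 mol
n(O2) = 10.10 / 32.00 = 0.3156 mol
n/ν for NH3 = 0.1741/4 = 0.04353
n/ν for O2 = 0.3156/5 = 0.06312
Smallest n/ν is NH3 → limiting reagent.
n(H2O) = (6/4) × 0.1741 = 0.2612 mol
mass = 0.2612 × 18.02 = 4.707 g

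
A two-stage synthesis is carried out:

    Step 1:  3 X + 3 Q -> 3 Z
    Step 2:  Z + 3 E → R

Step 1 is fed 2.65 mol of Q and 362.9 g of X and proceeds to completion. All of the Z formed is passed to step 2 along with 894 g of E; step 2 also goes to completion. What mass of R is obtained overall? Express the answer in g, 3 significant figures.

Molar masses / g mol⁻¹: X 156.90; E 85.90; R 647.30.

Step 1:
n(Q) = 2.650 mol
n(X) = 362.9 / 156.90 = 2.313 mol
n/ν for Q = 2.650/3 = 0.8833
n/ν for X = 2.313/3 = 0.7710
Smallest n/ν is X → limiting reagent.
n(Z) produced = (3/3) × 2.313 = 2.313 mol
Step 2:
n(Z) available = 2.313 mol
n(E) = 894.0 / 85.90 = 10.41 mol
n/ν for Z = 2.313/1 = 2.313
n/ν for E = 10.41/3 = 3.470
Smallest n/ν is Z → limiting reagent.
n(R) = (1/1) × 2.313 = 2.313 mol
mass = 2.313 × 647.30 = 1497 g

1500 g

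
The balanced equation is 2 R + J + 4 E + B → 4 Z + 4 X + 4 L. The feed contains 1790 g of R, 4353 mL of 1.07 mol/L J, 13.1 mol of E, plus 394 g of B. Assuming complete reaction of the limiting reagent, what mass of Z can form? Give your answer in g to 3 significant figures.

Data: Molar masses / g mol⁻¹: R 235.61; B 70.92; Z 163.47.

n(R) = 1790 / 235.61 = 7.597 mol
n(J) = 1.07 × 4353/1000 = 4.658 mol
n(E) = 13.10 mol
n(B) = 394.0 / 70.92 = 5.556 mol
n/ν for R = 7.597/2 = 3.799
n/ν for J = 4.658/1 = 4.658
n/ν for E = 13.10/4 = 3.275
n/ν for B = 5.556/1 = 5.556
Smallest n/ν is E → limiting reagent.
n(Z) = (4/4) × 13.10 = 13.10 mol
mass = 13.10 × 163.47 = 2141 g

2140 g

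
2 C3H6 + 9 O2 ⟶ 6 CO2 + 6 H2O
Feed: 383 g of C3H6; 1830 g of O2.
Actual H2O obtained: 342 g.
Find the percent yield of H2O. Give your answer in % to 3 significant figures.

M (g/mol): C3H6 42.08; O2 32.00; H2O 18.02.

n(C3H6) = 383.0 / 42.08 = 9.102 mol
n(O2) = 1830 / 32.00 = 57.19 mol
n/ν → C3H6: 4.551, O2: 6.354; C3H6 is limiting.
theoretical n(H2O) = (6/2) × 9.102 = 27.31 mol → 492.1 g
% yield = 342 / 492.1 × 100 = 69.50 %

69.5 %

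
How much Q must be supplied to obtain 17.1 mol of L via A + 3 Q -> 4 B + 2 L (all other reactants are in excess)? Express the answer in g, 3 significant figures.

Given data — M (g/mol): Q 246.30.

6320 g

n(L) = 17.10 mol
n(Q) = (3/2) × 17.10 = 25.65 mol
mass = 25.65 × 246.30 = 6318 g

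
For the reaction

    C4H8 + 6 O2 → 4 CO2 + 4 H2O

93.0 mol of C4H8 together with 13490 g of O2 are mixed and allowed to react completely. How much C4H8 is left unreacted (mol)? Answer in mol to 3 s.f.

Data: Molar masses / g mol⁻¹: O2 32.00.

n(C4H8) = 93.00 mol
n(O2) = 13490 / 32.00 = 421.6 mol
n/ν for C4H8 = 93.00/1 = 93.00
n/ν for O2 = 421.6/6 = 70.27
Smallest n/ν is O2 → limiting reagent.
C4H8 consumed = (1/6) × 421.6 = 70.27 mol
C4H8 remaining = 93.00 − 70.27 = 22.73 mol

22.7 mol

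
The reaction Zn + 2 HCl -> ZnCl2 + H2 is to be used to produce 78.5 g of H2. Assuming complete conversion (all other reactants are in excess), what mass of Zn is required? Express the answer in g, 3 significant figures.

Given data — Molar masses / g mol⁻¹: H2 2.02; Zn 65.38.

2540 g

n(H2) = 78.5 / 2.02 = 38.86 mol
n(Zn) = (1/1) × 38.86 = 38.86 mol
mass = 38.86 × 65.38 = 2541 g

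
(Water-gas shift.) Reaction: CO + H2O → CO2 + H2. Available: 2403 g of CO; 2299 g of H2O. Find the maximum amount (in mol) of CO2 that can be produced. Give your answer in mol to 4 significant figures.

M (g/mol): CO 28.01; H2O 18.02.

n(CO) = 2403 / 28.01 = 85.79 mol
n(H2O) = 2299 / 18.02 = 127.6 mol
n/ν → CO: 85.79, H2O: 127.6; CO is limiting.
n(CO2) = (1/1) × 85.79 = 85.79 mol

85.79 mol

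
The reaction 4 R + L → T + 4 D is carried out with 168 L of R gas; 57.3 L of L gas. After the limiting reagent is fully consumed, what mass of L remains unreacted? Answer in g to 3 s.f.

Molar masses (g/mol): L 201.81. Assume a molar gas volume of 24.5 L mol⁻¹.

n(R) = 168.0 / 24.5 = 6.857 mol
n(L) = 57.30 / 24.5 = 2.339 mol
n/ν → R: 1.714, L: 2.339; R is limiting.
L consumed = (1/4) × 6.857 = 1.714 mol
L remaining = 2.339 − 1.714 = 0.6250 mol
mass = 0.6250 × 201.81 = 126.1 g

126 g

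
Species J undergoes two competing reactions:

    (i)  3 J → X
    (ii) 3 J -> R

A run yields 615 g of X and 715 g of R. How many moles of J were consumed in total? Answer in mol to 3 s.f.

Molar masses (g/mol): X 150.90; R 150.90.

n(X) = 615 / 150.90 = 4.076 mol
n(R) = 715 / 150.90 = 4.738 mol
n(J) via (i) = (3/1)×4.076 = 12.23 mol
n(J) via (ii) = (3/1)×4.738 = 14.21 mol
total n(J) = 12.23 + 14.21 = 26.44 mol

26.4 mol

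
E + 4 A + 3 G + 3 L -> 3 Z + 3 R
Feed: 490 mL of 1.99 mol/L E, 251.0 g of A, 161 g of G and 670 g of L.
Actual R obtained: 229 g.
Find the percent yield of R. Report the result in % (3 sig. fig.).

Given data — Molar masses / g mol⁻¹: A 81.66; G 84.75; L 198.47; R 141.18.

n(E) = 1.99 × 490.0/1000 = 0.9751 mol
n(A) = 251.0 / 81.66 = 3.074 mol
n(G) = 161.0 / 84.75 = 1.900 mol
n(L) = 670.0 / 198.47 = 3.376 mol
n/ν for E = 0.9751/1 = 0.9751
n/ν for A = 3.074/4 = 0.7685
n/ν for G = 1.900/3 = 0.6333
n/ν for L = 3.376/3 = 1.125
Smallest n/ν is G → limiting reagent.
theoretical n(R) = (3/3) × 1.900 = 1.900 mol → 268.2 g
% yield = 229 / 268.2 × 100 = 85.38 %

85.4 %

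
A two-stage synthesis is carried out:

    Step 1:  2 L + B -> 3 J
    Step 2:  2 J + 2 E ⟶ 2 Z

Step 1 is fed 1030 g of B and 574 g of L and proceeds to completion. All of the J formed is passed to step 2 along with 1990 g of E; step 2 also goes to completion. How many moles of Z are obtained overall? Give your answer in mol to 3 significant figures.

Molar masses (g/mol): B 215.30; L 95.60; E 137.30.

Step 1:
n(B) = 1030 / 215.30 = 4.784 mol
n(L) = 574.0 / 95.60 = 6.004 mol
n/ν → B: 4.784, L: 3.002; L is limiting.
n(J) produced = (3/2) × 6.004 = 9.006 mol
Step 2:
n(J) available = 9.006 mol
n(E) = 1990 / 137.30 = 14.49 mol
n/ν → J: 4.503, E: 7.245; J is limiting.
n(Z) = (2/2) × 9.006 = 9.006 mol

9.01 mol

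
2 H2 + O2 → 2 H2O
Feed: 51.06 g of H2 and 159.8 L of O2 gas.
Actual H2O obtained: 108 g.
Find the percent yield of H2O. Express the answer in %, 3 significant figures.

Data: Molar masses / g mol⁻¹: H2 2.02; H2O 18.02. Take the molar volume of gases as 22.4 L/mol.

42.0 %

n(H2) = 51.06 / 2.02 = 25.28 mol
n(O2) = 159.8 / 22.4 = 7.134 mol
n/ν for H2 = 25.28/2 = 12.64
n/ν for O2 = 7.134/1 = 7.134
Smallest n/ν is O2 → limiting reagent.
theoretical n(H2O) = (2/1) × 7.134 = 14.27 mol → 257.1 g
% yield = 108 / 257.1 × 100 = 42.01 %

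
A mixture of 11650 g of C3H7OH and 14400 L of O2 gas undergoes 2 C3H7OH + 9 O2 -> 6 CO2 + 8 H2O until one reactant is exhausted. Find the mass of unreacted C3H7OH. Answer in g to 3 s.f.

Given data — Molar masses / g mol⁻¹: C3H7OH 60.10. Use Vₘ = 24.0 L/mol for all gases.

n(C3H7OH) = 11650 / 60.10 = 193.8 mol
n(O2) = 14400 / 24.0 = 600.0 mol
n/ν for C3H7OH = 193.8/2 = 96.90
n/ν for O2 = 600.0/9 = 66.67
Smallest n/ν is O2 → limiting reagent.
C3H7OH consumed = (2/9) × 600.0 = 133.3 mol
C3H7OH remaining = 193.8 − 133.3 = 60.50 mol
mass = 60.50 × 60.10 = 3636 g

3640 g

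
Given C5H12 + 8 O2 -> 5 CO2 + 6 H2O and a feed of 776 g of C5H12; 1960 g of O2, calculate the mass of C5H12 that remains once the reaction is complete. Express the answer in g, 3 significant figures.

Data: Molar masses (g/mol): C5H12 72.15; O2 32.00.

n(C5H12) = 776.0 / 72.15 = 10.76 mol
n(O2) = 1960 / 32.00 = 61.25 mol
n/ν for C5H12 = 10.76/1 = 10.76
n/ν for O2 = 61.25/8 = 7.656
Smallest n/ν is O2 → limiting reagent.
C5H12 consumed = (1/8) × 61.25 = 7.656 mol
C5H12 remaining = 10.76 − 7.656 = 3.104 mol
mass = 3.104 × 72.15 = 224.0 g

224 g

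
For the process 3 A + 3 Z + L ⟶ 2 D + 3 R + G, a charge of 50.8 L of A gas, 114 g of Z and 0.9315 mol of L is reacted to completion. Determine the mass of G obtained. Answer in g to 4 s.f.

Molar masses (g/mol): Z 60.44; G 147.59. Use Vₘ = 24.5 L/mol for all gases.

92.79 g

n(A) = 50.80 / 24.5 = 2.073 mol
n(Z) = 114.0 / 60.44 = 1.886 mol
n(L) = 0.9315 mol
n/ν → A: 0.6910, Z: 0.6287, L: 0.9315; Z is limiting.
n(G) = (1/3) × 1.886 = 0.6287 mol
mass = 0.6287 × 147.59 = 92.79 g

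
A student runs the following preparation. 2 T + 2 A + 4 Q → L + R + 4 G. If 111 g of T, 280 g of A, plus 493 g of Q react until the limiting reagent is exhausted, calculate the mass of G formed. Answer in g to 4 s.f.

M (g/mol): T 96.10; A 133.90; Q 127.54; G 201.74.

466.0 g

n(T) = 111.0 / 96.10 = 1.155 mol
n(A) = 280.0 / 133.90 = 2.091 mol
n(Q) = 493.0 / 127.54 = 3.865 mol
n/ν → T: 0.5775, A: 1.046, Q: 0.9663; T is limiting.
n(G) = (4/2) × 1.155 = 2.310 mol
mass = 2.310 × 201.74 = 466.0 g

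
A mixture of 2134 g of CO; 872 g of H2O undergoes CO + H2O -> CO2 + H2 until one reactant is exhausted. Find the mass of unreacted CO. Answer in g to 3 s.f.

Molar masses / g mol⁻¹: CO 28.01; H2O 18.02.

n(CO) = 2134 / 28.01 = 76.19 mol
n(H2O) = 872.0 / 18.02 = 48.39 mol
n/ν for CO = 76.19/1 = 76.19
n/ν for H2O = 48.39/1 = 48.39
Smallest n/ν is H2O → limiting reagent.
CO consumed = (1/1) × 48.39 = 48.39 mol
CO remaining = 76.19 − 48.39 = 27.80 mol
mass = 27.80 × 28.01 = 778.7 g

779 g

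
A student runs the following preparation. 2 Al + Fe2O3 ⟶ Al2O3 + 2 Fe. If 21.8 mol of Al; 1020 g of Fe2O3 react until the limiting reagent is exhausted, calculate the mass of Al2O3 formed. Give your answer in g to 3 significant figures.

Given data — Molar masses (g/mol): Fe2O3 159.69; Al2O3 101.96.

651 g

n(Al) = 21.80 mol
n(Fe2O3) = 1020 / 159.69 = 6.387 mol
n/ν for Al = 21.80/2 = 10.90
n/ν for Fe2O3 = 6.387/1 = 6.387
Smallest n/ν is Fe2O3 → limiting reagent.
n(Al2O3) = (1/1) × 6.387 = 6.387 mol
mass = 6.387 × 101.96 = 651.2 g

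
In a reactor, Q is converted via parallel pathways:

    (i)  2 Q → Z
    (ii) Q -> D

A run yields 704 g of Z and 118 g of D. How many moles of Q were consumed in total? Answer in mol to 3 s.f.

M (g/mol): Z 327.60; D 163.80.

5.02 mol

n(Z) = 704 / 327.60 = 2.149 mol
n(D) = 118 / 163.80 = 0.7204 mol
n(Q) via (i) = (2/1)×2.149 = 4.298 mol
n(Q) via (ii) = (1/1)×0.7204 = 0.7204 mol
total n(Q) = 4.298 + 0.7204 = 5.018 mol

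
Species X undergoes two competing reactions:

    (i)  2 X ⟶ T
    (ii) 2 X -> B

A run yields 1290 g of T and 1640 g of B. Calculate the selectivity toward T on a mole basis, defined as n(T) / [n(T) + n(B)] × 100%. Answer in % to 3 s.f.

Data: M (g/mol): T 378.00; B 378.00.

n(T) = 1290 / 378.00 = 3.413 mol
n(B) = 1640 / 378.00 = 4.339 mol
selectivity = 3.413/(3.413+4.339) × 100 = 44.03 %

44.0 %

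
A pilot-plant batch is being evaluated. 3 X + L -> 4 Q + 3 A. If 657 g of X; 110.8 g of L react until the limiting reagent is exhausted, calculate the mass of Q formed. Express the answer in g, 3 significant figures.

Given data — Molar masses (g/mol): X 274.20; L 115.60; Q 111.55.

n(X) = 657.0 / 274.20 = 2.396 mol
n(L) = 110.8 / 115.60 = 0.9585 mol
n/ν for X = 2.396/3 = 0.7987
n/ν for L = 0.9585/1 = 0.9585
Smallest n/ν is X → limiting reagent.
n(Q) = (4/3) × 2.396 = 3.195 mol
mass = 3.195 × 111.55 = 356.4 g

356 g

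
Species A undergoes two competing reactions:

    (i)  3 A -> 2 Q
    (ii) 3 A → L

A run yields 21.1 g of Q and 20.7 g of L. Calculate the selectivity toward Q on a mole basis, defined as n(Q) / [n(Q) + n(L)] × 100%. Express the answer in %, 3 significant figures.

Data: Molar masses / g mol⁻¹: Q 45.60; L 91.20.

67.1 %

n(Q) = 21.1 / 45.60 = 0.4627 mol
n(L) = 20.7 / 91.20 = 0.2270 mol
selectivity = 0.4627/(0.4627+0.2270) × 100 = 67.09 %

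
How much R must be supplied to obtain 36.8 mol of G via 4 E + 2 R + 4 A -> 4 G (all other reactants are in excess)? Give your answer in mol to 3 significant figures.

18.4 mol

n(G) = 36.80 mol
n(R) = (2/4) × 36.80 = 18.40 mol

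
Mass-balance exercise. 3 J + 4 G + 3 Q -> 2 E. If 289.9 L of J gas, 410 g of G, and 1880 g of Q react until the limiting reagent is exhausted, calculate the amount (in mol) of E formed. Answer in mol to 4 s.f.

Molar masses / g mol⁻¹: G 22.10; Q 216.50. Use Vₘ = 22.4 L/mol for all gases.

n(J) = 289.9 / 22.4 = 12.94 mol
n(G) = 410.0 / 22.10 = 18.55 mol
n(Q) = 1880 / 216.50 = 8.684 mol
n/ν → J: 4.313, G: 4.638, Q: 2.895; Q is limiting.
n(E) = (2/3) × 8.684 = 5.789 mol

5.789 mol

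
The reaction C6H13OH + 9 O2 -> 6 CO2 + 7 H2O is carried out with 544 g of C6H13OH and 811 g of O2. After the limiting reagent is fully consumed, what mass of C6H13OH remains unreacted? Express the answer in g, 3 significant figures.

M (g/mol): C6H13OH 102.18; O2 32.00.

n(C6H13OH) = 544.0 / 102.18 = 5.324 mol
n(O2) = 811.0 / 32.00 = 25.34 mol
n/ν → C6H13OH: 5.324, O2: 2.816; O2 is limiting.
C6H13OH consumed = (1/9) × 25.34 = 2.816 mol
C6H13OH remaining = 5.324 − 2.816 = 2.508 mol
mass = 2.508 × 102.18 = 256.3 g

256 g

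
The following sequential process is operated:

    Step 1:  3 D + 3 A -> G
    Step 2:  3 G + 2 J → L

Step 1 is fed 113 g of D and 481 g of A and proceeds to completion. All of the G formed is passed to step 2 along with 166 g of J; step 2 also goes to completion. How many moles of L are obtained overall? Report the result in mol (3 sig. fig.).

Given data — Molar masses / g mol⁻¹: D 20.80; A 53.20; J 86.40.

Step 1:
n(D) = 113.0 / 20.80 = 5.433 mol
n(A) = 481.0 / 53.20 = 9.041 mol
n/ν for D = 5.433/3 = 1.811
n/ν for A = 9.041/3 = 3.014
Smallest n/ν is D → limiting reagent.
n(G) produced = (1/3) × 5.433 = 1.811 mol
Step 2:
n(G) available = 1.811 mol
n(J) = 166.0 / 86.40 = 1.921 mol
n/ν for G = 1.811/3 = 0.6037
n/ν for J = 1.921/2 = 0.9605
Smallest n/ν is G → limiting reagent.
n(L) = (1/3) × 1.811 = 0.6037 mol

0.604 mol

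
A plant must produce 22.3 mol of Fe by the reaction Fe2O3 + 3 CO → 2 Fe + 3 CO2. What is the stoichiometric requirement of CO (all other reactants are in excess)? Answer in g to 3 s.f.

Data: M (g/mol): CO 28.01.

n(Fe) = 22.30 mol
n(CO) = (3/2) × 22.30 = 33.45 mol
mass = 33.45 × 28.01 = 936.9 g

937 g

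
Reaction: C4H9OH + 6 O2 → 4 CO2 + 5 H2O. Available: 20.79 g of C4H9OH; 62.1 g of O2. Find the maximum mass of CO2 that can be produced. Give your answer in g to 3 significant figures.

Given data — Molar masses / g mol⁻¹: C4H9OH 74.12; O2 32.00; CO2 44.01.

49.4 g

n(C4H9OH) = 20.79 / 74.12 = 0.2805 mol
n(O2) = 62.10 / 32.00 = 1.941 mol
n/ν for C4H9OH = 0.2805/1 = 0.2805
n/ν for O2 = 1.941/6 = 0.3235
Smallest n/ν is C4H9OH → limiting reagent.
n(CO2) = (4/1) × 0.2805 = 1.122 mol
mass = 1.122 × 44.01 = 49.38 g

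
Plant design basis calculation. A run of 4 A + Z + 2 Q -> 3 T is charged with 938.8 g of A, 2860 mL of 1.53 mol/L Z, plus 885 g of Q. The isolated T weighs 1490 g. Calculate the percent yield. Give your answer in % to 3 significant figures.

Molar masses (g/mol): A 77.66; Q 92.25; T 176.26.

n(A) = 938.8 / 77.66 = 12.09 mol
n(Z) = 1.53 × 2860/1000 = 4.376 mol
n(Q) = 885.0 / 92.25 = 9.593 mol
n/ν → A: 3.023, Z: 4.376, Q: 4.797; A is limiting.
theoretical n(T) = (3/4) × 12.09 = 9.068 mol → 1598 g
% yield = 1490 / 1598 × 100 = 93.24 %

93.2 %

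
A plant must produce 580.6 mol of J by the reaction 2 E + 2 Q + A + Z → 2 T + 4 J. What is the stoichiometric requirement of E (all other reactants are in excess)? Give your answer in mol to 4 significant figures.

n(J) = 580.6 mol
n(E) = (2/4) × 580.6 = 290.3 mol

290.3 mol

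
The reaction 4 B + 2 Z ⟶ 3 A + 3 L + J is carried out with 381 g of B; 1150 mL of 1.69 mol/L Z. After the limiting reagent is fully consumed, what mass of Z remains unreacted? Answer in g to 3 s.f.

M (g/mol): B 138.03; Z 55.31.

31.2 g

n(B) = 381.0 / 138.03 = 2.760 mol
n(Z) = 1.69 × 1150/1000 = 1.944 mol
n/ν for B = 2.760/4 = 0.6900
n/ν for Z = 1.944/2 = 0.9720
Smallest n/ν is B → limiting reagent.
Z consumed = (2/4) × 2.760 = 1.380 mol
Z remaining = 1.944 − 1.380 = 0.5640 mol
mass = 0.5640 × 55.31 = 31.19 g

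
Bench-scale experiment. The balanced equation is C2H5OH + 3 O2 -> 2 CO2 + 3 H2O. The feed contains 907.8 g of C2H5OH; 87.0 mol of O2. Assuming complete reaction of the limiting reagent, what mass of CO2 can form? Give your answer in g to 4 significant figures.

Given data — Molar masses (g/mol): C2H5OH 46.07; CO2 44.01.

n(C2H5OH) = 907.8 / 46.07 = 19.70 mol
n(O2) = 87.00 mol
n/ν for C2H5OH = 19.70/1 = 19.70
n/ν for O2 = 87.00/3 = 29.00
Smallest n/ν is C2H5OH → limiting reagent.
n(CO2) = (2/1) × 19.70 = 39.40 mol
mass = 39.40 × 44.01 = 1734 g

1734 g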